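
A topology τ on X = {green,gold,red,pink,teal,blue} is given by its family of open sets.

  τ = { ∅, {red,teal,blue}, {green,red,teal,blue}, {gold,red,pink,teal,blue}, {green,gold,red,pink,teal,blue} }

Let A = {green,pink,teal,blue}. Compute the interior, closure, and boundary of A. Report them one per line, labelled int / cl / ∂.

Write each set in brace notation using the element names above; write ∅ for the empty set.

int(A) = ∅
cl(A)  = {green,gold,red,pink,teal,blue}
∂A     = {green,gold,red,pink,teal,blue}

opens ⊆ A: ∅; union → int = ∅
complement {gold,red}; its interior ∅; cl(A) = X∖∅ = {green,gold,red,pink,teal,blue}
boundary = {green,gold,red,pink,teal,blue} ∖ ∅ = {green,gold,red,pink,teal,blue}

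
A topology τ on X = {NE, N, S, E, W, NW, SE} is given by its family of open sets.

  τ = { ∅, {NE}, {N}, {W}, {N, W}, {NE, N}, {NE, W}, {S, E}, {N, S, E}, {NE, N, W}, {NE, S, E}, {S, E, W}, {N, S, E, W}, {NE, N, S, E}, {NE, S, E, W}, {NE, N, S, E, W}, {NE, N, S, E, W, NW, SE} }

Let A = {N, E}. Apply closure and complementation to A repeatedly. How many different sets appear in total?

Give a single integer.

closure: X∖int(X∖A) = X∖{NE, W} = {N, S, E, NW, SE}
Let k=closure and c=complement:
  1. A     = {N, E}
  2. kA    = {N, S, E, NW, SE}
  3. cA    = {NE, S, W, NW, SE}
  4. ckA   = {NE, W}
  5. kcA   = {NE, S, E, W, NW, SE}
  6. kckA  = {NE, W, NW, SE}
  7. ckcA  = {N}
  8. ckckA = {N, S, E}
  9. kckcA = {N, NW, SE}
  10. ckckcA = {NE, S, E, W}
— saturated at 10

10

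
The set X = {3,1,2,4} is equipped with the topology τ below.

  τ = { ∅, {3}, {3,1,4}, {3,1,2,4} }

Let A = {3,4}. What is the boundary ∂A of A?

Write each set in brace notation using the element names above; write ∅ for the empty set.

{1,2,4}

open subsets of A: ∅, {3}; so int(A) = {3}
closure: X∖int(X∖A) = X∖∅ = {3,1,2,4}
∂A = {3,1,2,4} minus {3} = {1,2,4}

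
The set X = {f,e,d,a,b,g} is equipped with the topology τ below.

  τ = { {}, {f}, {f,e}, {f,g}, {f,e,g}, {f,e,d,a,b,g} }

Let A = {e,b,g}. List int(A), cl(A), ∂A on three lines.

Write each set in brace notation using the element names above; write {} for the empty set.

int(A) = {}
cl(A)  = {e,d,a,b,g}
∂A     = {e,d,a,b,g}

interior: largest open inside A is {} (from {})
cl via duality: int({f,d,a}) = {f}, so X∖{f} = {e,d,a,b,g}
cl∖int = {e,d,a,b,g}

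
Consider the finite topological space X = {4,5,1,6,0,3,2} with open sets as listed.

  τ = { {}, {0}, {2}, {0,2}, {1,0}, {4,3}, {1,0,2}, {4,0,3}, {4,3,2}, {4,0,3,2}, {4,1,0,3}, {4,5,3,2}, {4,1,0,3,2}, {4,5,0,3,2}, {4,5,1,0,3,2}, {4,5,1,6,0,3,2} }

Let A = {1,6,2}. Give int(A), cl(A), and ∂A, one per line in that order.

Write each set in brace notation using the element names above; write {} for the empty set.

int(A) = {2}
cl(A)  = {5,1,6,2}
∂A     = {5,1,6}

opens ⊆ A: {}, {2}; union → int = {2}
complement {4,5,0,3}; its interior {4,0,3}; cl(A) = X∖{4,0,3} = {5,1,6,2}
boundary = {5,1,6,2} ∖ {2} = {5,1,6}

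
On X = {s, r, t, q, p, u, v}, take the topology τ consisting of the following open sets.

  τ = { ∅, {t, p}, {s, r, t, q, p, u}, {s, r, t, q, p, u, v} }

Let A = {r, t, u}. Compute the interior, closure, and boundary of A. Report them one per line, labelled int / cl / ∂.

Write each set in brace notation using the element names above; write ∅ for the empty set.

interior: largest open inside A is ∅ (from ∅)
cl via duality: int({s, q, p, v}) = ∅, so X∖∅ = {s, r, t, q, p, u, v}
cl∖int = {s, r, t, q, p, u, v}

int(A) = ∅
cl(A)  = {s, r, t, q, p, u, v}
∂A     = {s, r, t, q, p, u, v}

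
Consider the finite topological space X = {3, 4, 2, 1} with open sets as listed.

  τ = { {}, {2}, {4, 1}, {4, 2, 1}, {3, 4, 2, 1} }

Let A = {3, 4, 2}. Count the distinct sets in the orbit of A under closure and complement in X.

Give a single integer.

cl via duality: int({1}) = {}, so X∖{} = {3, 4, 2, 1}
Write k for closure, c for complement:
  1. A     = {3, 4, 2}
  2. kA    = {3, 4, 2, 1}
  3. cA    = {1}
  4. ckA   = {}
  5. kcA   = {3, 4, 1}
  6. ckcA  = {2}
  7. kckcA = {3, 2}
  8. ckckcA = {4, 1}
applying k or c yields no new set

8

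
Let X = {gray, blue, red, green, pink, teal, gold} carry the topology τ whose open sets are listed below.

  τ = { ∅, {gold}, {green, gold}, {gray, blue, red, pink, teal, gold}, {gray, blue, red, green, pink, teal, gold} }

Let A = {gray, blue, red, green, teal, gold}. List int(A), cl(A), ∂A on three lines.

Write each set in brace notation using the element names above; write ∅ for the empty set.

interior: largest open inside A is {green, gold} (from ∅, {gold}, {green, gold})
cl via duality: int({pink}) = ∅, so X∖∅ = {gray, blue, red, green, pink, teal, gold}
cl∖int = {gray, blue, red, pink, teal}

int(A) = {green, gold}
cl(A)  = {gray, blue, red, green, pink, teal, gold}
∂A     = {gray, blue, red, pink, teal}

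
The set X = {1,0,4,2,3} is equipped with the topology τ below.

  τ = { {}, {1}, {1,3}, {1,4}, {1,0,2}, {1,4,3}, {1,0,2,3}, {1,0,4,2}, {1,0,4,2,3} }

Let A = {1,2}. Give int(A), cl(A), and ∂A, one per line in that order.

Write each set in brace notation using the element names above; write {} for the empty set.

opens ⊆ A: {}, {1}; union → int = {1}
complement {0,4,3}; its interior {}; cl(A) = X∖{} = {1,0,4,2,3}
boundary = {1,0,4,2,3} ∖ {1} = {0,4,2,3}

int(A) = {1}
cl(A)  = {1,0,4,2,3}
∂A     = {0,4,2,3}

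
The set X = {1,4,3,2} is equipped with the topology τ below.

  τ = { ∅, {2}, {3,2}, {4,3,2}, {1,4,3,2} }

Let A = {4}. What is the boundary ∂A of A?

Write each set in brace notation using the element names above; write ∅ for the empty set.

{1,4}

open subsets of A: ∅; so int(A) = ∅
closure: X∖int(X∖A) = X∖{3,2} = {1,4}
∂A = {1,4} minus ∅ = {1,4}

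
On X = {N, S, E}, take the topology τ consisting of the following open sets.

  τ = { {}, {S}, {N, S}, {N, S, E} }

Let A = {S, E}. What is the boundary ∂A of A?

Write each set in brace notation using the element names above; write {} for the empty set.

{N, E}

U open, U⊆A: {}, {S}. int(A) = ⋃ = {S}
X∖A={N}, int(X∖A)={}, hence cl(A)={N, S, E}
∂A: remove int from cl → {N, E}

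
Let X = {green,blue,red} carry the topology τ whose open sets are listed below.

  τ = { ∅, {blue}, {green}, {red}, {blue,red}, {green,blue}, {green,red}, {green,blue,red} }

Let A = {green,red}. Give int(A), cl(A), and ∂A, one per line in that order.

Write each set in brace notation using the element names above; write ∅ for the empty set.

int(A) = {green,red}
cl(A)  = {green,red}
∂A     = ∅

interior: largest open inside A is {green,red} (from ∅, {red}, {green}, {green,red})
cl via duality: int({blue}) = {blue}, so X∖{blue} = {green,red}
cl∖int = ∅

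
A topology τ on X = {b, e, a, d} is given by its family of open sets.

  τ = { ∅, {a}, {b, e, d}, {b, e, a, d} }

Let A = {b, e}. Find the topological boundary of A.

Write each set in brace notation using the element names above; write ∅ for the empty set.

opens ⊆ A: ∅; union → int = ∅
complement {a, d}; its interior {a}; cl(A) = X∖{a} = {b, e, d}
boundary = {b, e, d} ∖ ∅ = {b, e, d}

{b, e, d}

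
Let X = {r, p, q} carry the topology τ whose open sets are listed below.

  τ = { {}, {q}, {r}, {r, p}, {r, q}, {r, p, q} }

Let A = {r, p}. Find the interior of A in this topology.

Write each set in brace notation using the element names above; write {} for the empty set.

{r, p}

U open, U⊆A: {}, {r}, {r, p}. int(A) = ⋃ = {r, p}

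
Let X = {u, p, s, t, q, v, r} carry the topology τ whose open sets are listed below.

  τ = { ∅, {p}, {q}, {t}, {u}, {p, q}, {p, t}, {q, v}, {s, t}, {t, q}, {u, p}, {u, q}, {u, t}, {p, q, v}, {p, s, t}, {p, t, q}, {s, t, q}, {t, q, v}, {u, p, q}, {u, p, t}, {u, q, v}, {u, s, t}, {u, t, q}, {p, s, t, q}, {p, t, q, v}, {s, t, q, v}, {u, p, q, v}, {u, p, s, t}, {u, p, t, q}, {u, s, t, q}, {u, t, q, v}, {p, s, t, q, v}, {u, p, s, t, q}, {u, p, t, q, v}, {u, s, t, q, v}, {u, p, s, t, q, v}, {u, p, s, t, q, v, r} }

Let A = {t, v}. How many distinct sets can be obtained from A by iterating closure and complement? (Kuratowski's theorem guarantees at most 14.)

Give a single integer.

10

complement {u, p, s, q, r}; its interior {u, p, q}; cl(A) = X∖{u, p, q} = {s, t, v, r}
With k = closure, c = complement:
  1. A     = {t, v}
  2. kA    = {s, t, v, r}
  3. cA    = {u, p, s, q, r}
  4. ckA   = {u, p, q}
  5. kcA   = {u, p, s, q, v, r}
  6. kckA  = {u, p, q, v, r}
  7. ckcA  = {t}
  8. ckckA = {s, t}
  9. kckcA = {s, t, r}
  10. ckckcA = {u, p, q, v}
k, c of each give nothing new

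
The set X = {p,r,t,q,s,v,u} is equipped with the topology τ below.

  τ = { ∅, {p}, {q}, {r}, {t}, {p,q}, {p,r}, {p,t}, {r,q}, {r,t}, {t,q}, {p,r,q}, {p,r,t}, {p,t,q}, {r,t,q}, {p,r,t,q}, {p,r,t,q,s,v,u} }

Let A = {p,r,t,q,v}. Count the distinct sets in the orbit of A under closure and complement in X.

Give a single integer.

X∖A={s,u}, int(X∖A)=∅, hence cl(A)={p,r,t,q,s,v,u}
Orbit (k=closure, c=complement):
  1. A     = {p,r,t,q,v}
  2. kA    = {p,r,t,q,s,v,u}
  3. cA    = {s,u}
  4. ckA   = ∅
  5. kcA   = {s,v,u}
  6. ckcA  = {p,r,t,q}
(closed under both — stop)

6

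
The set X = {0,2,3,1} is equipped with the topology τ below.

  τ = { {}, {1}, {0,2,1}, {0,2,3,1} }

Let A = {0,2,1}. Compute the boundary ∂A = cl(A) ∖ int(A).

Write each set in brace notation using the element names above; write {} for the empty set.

interior: largest open inside A is {0,2,1} (from {}, {1}, {0,2,1})
cl via duality: int({3}) = {}, so X∖{} = {0,2,3,1}
cl∖int = {3}

{3}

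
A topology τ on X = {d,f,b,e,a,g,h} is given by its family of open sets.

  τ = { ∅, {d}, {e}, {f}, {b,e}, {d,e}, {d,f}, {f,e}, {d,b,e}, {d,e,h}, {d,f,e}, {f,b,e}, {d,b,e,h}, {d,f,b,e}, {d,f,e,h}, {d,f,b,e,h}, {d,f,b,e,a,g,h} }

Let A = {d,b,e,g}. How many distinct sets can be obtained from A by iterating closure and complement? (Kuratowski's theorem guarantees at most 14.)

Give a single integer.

8

complement {f,a,h}; its interior {f}; cl(A) = X∖{f} = {d,b,e,a,g,h}
With k = closure, c = complement:
  1. A     = {d,b,e,g}
  2. kA    = {d,b,e,a,g,h}
  3. cA    = {f,a,h}
  4. ckA   = {f}
  5. kcA   = {f,a,g,h}
  6. kckA  = {f,a,g}
  7. ckcA  = {d,b,e}
  8. ckckA = {d,b,e,h}
k, c of each give nothing new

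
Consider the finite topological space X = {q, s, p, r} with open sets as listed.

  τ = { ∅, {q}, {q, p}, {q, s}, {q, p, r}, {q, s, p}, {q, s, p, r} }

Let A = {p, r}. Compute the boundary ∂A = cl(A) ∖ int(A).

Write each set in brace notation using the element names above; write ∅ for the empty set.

{p, r}

interior: largest open inside A is ∅ (from ∅)
cl via duality: int({q, s}) = {q, s}, so X∖{q, s} = {p, r}
cl∖int = {p, r}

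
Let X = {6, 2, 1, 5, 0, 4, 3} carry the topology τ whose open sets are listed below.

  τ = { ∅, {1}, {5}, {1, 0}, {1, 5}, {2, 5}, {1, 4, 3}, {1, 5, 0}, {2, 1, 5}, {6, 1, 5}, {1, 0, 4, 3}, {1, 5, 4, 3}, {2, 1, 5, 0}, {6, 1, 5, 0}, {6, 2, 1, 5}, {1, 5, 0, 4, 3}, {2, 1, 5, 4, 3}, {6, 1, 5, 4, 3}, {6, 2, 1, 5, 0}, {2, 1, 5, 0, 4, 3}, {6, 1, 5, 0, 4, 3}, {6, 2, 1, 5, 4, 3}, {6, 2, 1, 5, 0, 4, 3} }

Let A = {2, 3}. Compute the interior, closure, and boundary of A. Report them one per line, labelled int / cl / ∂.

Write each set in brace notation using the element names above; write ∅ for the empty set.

interior: largest open inside A is ∅ (from ∅)
cl via duality: int({6, 1, 5, 0, 4}) = {6, 1, 5, 0}, so X∖{6, 1, 5, 0} = {2, 4, 3}
cl∖int = {2, 4, 3}

int(A) = ∅
cl(A)  = {2, 4, 3}
∂A     = {2, 4, 3}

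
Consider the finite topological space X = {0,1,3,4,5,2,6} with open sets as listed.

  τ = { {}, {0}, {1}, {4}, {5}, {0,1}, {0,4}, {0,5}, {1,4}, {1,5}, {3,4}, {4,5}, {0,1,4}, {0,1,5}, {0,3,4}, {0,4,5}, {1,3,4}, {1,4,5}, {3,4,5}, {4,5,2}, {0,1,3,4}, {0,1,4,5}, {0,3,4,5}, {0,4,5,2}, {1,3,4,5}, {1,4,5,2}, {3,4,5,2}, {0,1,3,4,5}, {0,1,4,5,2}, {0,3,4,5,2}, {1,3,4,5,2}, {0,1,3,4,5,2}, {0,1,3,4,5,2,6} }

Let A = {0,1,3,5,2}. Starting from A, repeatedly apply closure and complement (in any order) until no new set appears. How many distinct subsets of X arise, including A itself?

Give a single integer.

cl via duality: int({4,6}) = {4}, so X∖{4} = {0,1,3,5,2,6}
Write k for closure, c for complement:
  1. A     = {0,1,3,5,2}
  2. kA    = {0,1,3,5,2,6}
  3. cA    = {4,6}
  4. ckA   = {4}
  5. kcA   = {3,4,2,6}
  6. ckcA  = {0,1,5}
  7. kckcA = {0,1,5,2,6}
  8. ckckcA = {3,4}
applying k or c yields no new set

8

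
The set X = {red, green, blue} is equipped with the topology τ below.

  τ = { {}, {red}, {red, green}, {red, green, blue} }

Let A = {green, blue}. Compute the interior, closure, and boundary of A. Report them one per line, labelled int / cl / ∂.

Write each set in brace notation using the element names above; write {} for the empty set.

int(A) = {}
cl(A)  = {green, blue}
∂A     = {green, blue}

open subsets of A: {}; so int(A) = {}
closure: X∖int(X∖A) = X∖{red} = {green, blue}
∂A = {green, blue} minus {} = {green, blue}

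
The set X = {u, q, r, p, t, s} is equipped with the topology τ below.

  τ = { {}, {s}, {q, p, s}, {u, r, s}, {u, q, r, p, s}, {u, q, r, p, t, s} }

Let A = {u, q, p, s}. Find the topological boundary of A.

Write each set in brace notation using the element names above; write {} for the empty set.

opens ⊆ A: {}, {s}, {q, p, s}; union → int = {q, p, s}
complement {r, t}; its interior {}; cl(A) = X∖{} = {u, q, r, p, t, s}
boundary = {u, q, r, p, t, s} ∖ {q, p, s} = {u, r, t}

{u, r, t}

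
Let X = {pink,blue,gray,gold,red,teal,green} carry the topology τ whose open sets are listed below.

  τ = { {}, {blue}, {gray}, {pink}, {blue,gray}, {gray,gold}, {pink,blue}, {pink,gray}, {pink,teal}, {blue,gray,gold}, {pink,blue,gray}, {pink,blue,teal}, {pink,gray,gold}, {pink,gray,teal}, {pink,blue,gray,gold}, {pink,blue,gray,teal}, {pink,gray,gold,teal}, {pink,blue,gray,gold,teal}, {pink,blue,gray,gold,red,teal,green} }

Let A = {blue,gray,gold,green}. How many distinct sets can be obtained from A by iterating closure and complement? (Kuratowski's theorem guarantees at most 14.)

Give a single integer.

closure: X∖int(X∖A) = X∖{pink,teal} = {blue,gray,gold,red,green}
Let k=closure and c=complement:
  1. A     = {blue,gray,gold,green}
  2. kA    = {blue,gray,gold,red,green}
  3. cA    = {pink,red,teal}
  4. ckA   = {pink,teal}
  5. kcA   = {pink,red,teal,green}
  6. ckcA  = {blue,gray,gold}
— saturated at 6

6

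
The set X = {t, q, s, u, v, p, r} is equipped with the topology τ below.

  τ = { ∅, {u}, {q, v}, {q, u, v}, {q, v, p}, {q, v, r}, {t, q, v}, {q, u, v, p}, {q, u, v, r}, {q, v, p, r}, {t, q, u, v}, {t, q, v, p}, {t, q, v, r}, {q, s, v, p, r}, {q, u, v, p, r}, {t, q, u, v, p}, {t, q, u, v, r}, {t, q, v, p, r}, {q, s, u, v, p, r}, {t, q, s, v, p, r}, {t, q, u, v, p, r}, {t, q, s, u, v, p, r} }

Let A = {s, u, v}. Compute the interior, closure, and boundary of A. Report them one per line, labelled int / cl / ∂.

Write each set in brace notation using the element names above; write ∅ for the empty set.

open subsets of A: ∅, {u}; so int(A) = {u}
closure: X∖int(X∖A) = X∖∅ = {t, q, s, u, v, p, r}
∂A = {t, q, s, u, v, p, r} minus {u} = {t, q, s, v, p, r}

int(A) = {u}
cl(A)  = {t, q, s, u, v, p, r}
∂A     = {t, q, s, v, p, r}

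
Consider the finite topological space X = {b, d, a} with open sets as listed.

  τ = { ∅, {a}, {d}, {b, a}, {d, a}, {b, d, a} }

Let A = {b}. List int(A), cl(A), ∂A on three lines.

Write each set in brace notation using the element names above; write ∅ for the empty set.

open subsets of A: ∅; so int(A) = ∅
closure: X∖int(X∖A) = X∖{d, a} = {b}
∂A = {b} minus ∅ = {b}

int(A) = ∅
cl(A)  = {b}
∂A     = {b}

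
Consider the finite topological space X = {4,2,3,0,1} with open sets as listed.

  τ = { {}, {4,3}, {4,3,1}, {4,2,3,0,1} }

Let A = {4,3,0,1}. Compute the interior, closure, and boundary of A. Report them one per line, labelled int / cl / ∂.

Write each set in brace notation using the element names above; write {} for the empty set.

opens ⊆ A: {}, {4,3}, {4,3,1}; union → int = {4,3,1}
complement {2}; its interior {}; cl(A) = X∖{} = {4,2,3,0,1}
boundary = {4,2,3,0,1} ∖ {4,3,1} = {2,0}

int(A) = {4,3,1}
cl(A)  = {4,2,3,0,1}
∂A     = {2,0}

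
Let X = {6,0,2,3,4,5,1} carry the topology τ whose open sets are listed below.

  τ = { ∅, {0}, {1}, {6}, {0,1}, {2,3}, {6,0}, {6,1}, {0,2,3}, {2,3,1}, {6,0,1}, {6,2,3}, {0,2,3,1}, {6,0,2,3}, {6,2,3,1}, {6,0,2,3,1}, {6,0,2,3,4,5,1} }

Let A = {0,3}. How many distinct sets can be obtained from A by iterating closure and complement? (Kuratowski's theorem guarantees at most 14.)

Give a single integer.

closure: X∖int(X∖A) = X∖{6,1} = {0,2,3,4,5}
Let k=closure and c=complement:
  1. A     = {0,3}
  2. kA    = {0,2,3,4,5}
  3. cA    = {6,2,4,5,1}
  4. ckA   = {6,1}
  5. kcA   = {6,2,3,4,5,1}
  6. kckA  = {6,4,5,1}
  7. ckcA  = {0}
  8. ckckA = {0,2,3}
  9. kckcA = {0,4,5}
  10. ckckcA = {6,2,3,1}
— saturated at 10

10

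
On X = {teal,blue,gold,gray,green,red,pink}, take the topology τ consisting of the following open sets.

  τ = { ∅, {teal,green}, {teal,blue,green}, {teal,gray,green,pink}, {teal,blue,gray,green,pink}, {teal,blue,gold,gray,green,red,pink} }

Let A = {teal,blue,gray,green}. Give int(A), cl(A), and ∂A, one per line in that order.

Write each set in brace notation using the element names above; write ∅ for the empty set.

U open, U⊆A: ∅, {teal,green}, {teal,blue,green}. int(A) = ⋃ = {teal,blue,green}
X∖A={gold,red,pink}, int(X∖A)=∅, hence cl(A)={teal,blue,gold,gray,green,red,pink}
∂A: remove int from cl → {gold,gray,red,pink}

int(A) = {teal,blue,green}
cl(A)  = {teal,blue,gold,gray,green,red,pink}
∂A     = {gold,gray,red,pink}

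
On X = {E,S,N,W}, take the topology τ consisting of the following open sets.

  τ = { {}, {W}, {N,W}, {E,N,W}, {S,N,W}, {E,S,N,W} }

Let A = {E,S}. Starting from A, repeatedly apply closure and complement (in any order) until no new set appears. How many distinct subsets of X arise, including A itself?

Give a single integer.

4

closure: X∖int(X∖A) = X∖{N,W} = {E,S}
Let k=closure and c=complement:
  1. A     = {E,S}
  2. cA    = {N,W}
  3. kcA   = {E,S,N,W}
  4. ckcA  = {}
— saturated at 4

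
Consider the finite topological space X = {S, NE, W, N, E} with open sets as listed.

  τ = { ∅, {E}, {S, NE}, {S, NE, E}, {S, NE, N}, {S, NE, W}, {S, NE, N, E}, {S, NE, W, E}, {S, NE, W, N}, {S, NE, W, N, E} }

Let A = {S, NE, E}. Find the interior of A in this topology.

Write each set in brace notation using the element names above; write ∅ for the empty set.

{S, NE, E}

U open, U⊆A: ∅, {E}, {S, NE}, {S, NE, E}. int(A) = ⋃ = {S, NE, E}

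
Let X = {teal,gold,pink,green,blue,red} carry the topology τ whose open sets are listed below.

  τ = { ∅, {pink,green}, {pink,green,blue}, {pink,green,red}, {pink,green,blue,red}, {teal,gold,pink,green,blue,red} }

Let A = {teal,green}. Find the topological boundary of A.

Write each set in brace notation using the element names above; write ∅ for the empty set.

{teal,gold,pink,green,blue,red}

opens ⊆ A: ∅; union → int = ∅
complement {gold,pink,blue,red}; its interior ∅; cl(A) = X∖∅ = {teal,gold,pink,green,blue,red}
boundary = {teal,gold,pink,green,blue,red} ∖ ∅ = {teal,gold,pink,green,blue,red}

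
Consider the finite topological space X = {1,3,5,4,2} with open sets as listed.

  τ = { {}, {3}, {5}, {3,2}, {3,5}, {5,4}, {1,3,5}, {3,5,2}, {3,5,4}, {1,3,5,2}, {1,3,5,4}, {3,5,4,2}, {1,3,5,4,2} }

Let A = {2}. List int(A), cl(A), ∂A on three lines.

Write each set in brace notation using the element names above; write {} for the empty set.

int(A) = {}
cl(A)  = {2}
∂A     = {2}

opens ⊆ A: {}; union → int = {}
complement {1,3,5,4}; its interior {1,3,5,4}; cl(A) = X∖{1,3,5,4} = {2}
boundary = {2} ∖ {} = {2}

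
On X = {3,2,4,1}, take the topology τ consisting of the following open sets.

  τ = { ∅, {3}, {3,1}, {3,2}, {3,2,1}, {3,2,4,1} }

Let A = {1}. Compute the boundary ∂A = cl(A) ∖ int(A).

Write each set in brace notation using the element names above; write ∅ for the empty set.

{4,1}

U open, U⊆A: ∅. int(A) = ⋃ = ∅
X∖A={3,2,4}, int(X∖A)={3,2}, hence cl(A)={4,1}
∂A: remove int from cl → {4,1}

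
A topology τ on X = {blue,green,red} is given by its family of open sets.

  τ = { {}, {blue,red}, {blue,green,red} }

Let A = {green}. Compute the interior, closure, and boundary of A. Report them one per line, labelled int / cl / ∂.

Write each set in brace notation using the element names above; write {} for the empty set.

int(A) = {}
cl(A)  = {green}
∂A     = {green}

opens ⊆ A: {}; union → int = {}
complement {blue,red}; its interior {blue,red}; cl(A) = X∖{blue,red} = {green}
boundary = {green} ∖ {} = {green}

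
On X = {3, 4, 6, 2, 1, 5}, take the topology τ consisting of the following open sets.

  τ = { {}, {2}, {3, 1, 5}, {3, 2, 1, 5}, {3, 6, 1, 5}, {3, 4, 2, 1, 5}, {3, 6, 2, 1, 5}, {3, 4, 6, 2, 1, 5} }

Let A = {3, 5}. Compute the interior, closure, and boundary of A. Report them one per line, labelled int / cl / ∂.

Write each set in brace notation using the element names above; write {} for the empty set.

int(A) = {}
cl(A)  = {3, 4, 6, 1, 5}
∂A     = {3, 4, 6, 1, 5}

U open, U⊆A: {}. int(A) = ⋃ = {}
X∖A={4, 6, 2, 1}, int(X∖A)={2}, hence cl(A)={3, 4, 6, 1, 5}
∂A: remove int from cl → {3, 4, 6, 1, 5}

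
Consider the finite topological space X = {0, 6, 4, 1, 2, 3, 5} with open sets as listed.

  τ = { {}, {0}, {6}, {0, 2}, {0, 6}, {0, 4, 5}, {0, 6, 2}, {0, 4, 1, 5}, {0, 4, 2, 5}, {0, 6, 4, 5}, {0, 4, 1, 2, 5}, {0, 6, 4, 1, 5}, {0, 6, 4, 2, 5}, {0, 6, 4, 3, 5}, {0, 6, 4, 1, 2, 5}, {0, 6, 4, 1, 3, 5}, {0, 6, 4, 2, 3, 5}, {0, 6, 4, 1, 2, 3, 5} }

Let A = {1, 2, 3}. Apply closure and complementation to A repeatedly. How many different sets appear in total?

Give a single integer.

4

X∖A={0, 6, 4, 5}, int(X∖A)={0, 6, 4, 5}, hence cl(A)={1, 2, 3}
Orbit (k=closure, c=complement):
  1. A     = {1, 2, 3}
  2. cA    = {0, 6, 4, 5}
  3. kcA   = {0, 6, 4, 1, 2, 3, 5}
  4. ckcA  = {}
(closed under both — stop)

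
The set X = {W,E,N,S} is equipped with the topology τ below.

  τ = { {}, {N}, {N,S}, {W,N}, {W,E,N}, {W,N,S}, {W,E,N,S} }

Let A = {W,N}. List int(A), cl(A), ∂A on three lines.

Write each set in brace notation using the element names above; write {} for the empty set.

U open, U⊆A: {}, {N}, {W,N}. int(A) = ⋃ = {W,N}
X∖A={E,S}, int(X∖A)={}, hence cl(A)={W,E,N,S}
∂A: remove int from cl → {E,S}

int(A) = {W,N}
cl(A)  = {W,E,N,S}
∂A     = {E,S}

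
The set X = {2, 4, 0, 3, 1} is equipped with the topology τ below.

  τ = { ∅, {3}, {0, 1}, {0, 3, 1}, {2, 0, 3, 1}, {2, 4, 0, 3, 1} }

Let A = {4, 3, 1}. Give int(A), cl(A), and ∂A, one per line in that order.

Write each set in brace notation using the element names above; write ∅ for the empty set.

interior: largest open inside A is {3} (from ∅, {3})
cl via duality: int({2, 0}) = ∅, so X∖∅ = {2, 4, 0, 3, 1}
cl∖int = {2, 4, 0, 1}

int(A) = {3}
cl(A)  = {2, 4, 0, 3, 1}
∂A     = {2, 4, 0, 1}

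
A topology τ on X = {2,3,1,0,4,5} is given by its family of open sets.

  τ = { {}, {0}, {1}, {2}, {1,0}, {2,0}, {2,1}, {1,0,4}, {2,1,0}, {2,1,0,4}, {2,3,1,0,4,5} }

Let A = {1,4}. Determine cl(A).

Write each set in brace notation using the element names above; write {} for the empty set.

{3,1,4,5}

closure: X∖int(X∖A) = X∖{2,0} = {3,1,4,5}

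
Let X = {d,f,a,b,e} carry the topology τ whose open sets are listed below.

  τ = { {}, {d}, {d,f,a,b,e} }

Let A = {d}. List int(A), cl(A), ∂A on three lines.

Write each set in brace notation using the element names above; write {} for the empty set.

U open, U⊆A: {}, {d}. int(A) = ⋃ = {d}
X∖A={f,a,b,e}, int(X∖A)={}, hence cl(A)={d,f,a,b,e}
∂A: remove int from cl → {f,a,b,e}

int(A) = {d}
cl(A)  = {d,f,a,b,e}
∂A     = {f,a,b,e}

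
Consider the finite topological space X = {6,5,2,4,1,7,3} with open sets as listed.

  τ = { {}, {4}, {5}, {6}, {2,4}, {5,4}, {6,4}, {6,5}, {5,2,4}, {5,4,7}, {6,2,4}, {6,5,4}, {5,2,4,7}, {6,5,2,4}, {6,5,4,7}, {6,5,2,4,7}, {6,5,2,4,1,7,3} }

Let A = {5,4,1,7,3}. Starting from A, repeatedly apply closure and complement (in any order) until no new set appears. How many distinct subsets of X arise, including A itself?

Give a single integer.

8

complement {6,2}; its interior {6}; cl(A) = X∖{6} = {5,2,4,1,7,3}
With k = closure, c = complement:
  1. A     = {5,4,1,7,3}
  2. kA    = {5,2,4,1,7,3}
  3. cA    = {6,2}
  4. ckA   = {6}
  5. kcA   = {6,2,1,3}
  6. kckA  = {6,1,3}
  7. ckcA  = {5,4,7}
  8. ckckA = {5,2,4,7}
k, c of each give nothing new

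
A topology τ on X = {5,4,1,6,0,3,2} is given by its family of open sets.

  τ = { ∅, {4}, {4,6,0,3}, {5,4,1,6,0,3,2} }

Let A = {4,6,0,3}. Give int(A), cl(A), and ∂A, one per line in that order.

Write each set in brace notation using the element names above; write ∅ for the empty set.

U open, U⊆A: ∅, {4}, {4,6,0,3}. int(A) = ⋃ = {4,6,0,3}
X∖A={5,1,2}, int(X∖A)=∅, hence cl(A)={5,4,1,6,0,3,2}
∂A: remove int from cl → {5,1,2}

int(A) = {4,6,0,3}
cl(A)  = {5,4,1,6,0,3,2}
∂A     = {5,1,2}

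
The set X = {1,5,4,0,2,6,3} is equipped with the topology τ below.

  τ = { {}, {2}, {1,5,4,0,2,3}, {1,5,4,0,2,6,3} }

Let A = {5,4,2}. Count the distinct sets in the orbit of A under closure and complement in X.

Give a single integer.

6

complement {1,0,6,3}; its interior {}; cl(A) = X∖{} = {1,5,4,0,2,6,3}
With k = closure, c = complement:
  1. A     = {5,4,2}
  2. kA    = {1,5,4,0,2,6,3}
  3. cA    = {1,0,6,3}
  4. ckA   = {}
  5. kcA   = {1,5,4,0,6,3}
  6. ckcA  = {2}
k, c of each give nothing new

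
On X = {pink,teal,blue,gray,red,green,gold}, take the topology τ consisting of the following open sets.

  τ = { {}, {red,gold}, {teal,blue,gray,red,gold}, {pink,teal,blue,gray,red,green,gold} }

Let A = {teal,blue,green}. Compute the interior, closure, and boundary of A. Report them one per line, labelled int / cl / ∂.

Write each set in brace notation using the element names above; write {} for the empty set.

int(A) = {}
cl(A)  = {pink,teal,blue,gray,green}
∂A     = {pink,teal,blue,gray,green}

open subsets of A: {}; so int(A) = {}
closure: X∖int(X∖A) = X∖{red,gold} = {pink,teal,blue,gray,green}
∂A = {pink,teal,blue,gray,green} minus {} = {pink,teal,blue,gray,green}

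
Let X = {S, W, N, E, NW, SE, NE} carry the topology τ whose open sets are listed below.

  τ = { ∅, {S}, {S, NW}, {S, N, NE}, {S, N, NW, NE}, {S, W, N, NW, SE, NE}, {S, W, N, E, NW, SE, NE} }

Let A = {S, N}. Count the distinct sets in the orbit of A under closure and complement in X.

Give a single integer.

6

cl via duality: int({W, E, NW, SE, NE}) = ∅, so X∖∅ = {S, W, N, E, NW, SE, NE}
Write k for closure, c for complement:
  1. A     = {S, N}
  2. kA    = {S, W, N, E, NW, SE, NE}
  3. cA    = {W, E, NW, SE, NE}
  4. ckA   = ∅
  5. kcA   = {W, N, E, NW, SE, NE}
  6. ckcA  = {S}
applying k or c yields no new set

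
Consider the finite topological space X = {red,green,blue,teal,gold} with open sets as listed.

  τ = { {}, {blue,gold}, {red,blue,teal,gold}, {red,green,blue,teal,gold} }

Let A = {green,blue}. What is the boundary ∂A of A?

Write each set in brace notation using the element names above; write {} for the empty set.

{red,green,blue,teal,gold}

open subsets of A: {}; so int(A) = {}
closure: X∖int(X∖A) = X∖{} = {red,green,blue,teal,gold}
∂A = {red,green,blue,teal,gold} minus {} = {red,green,blue,teal,gold}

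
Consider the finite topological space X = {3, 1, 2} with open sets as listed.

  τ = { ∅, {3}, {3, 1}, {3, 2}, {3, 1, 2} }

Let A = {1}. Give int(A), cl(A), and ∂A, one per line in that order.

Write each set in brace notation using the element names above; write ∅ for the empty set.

interior: largest open inside A is ∅ (from ∅)
cl via duality: int({3, 2}) = {3, 2}, so X∖{3, 2} = {1}
cl∖int = {1}

int(A) = ∅
cl(A)  = {1}
∂A     = {1}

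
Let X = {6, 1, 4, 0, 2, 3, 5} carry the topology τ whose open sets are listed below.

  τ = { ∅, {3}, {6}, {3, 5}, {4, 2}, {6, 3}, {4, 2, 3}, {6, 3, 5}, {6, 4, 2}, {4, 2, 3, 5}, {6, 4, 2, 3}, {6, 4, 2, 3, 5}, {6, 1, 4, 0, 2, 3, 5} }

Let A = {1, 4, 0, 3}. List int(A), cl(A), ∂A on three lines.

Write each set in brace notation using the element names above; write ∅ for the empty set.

int(A) = {3}
cl(A)  = {1, 4, 0, 2, 3, 5}
∂A     = {1, 4, 0, 2, 5}

opens ⊆ A: ∅, {3}; union → int = {3}
complement {6, 2, 5}; its interior {6}; cl(A) = X∖{6} = {1, 4, 0, 2, 3, 5}
boundary = {1, 4, 0, 2, 3, 5} ∖ {3} = {1, 4, 0, 2, 5}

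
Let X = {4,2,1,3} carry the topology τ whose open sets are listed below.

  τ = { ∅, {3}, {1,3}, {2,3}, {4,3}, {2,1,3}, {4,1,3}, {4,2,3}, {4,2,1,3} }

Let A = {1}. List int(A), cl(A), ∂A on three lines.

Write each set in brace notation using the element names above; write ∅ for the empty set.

int(A) = ∅
cl(A)  = {1}
∂A     = {1}

interior: largest open inside A is ∅ (from ∅)
cl via duality: int({4,2,3}) = {4,2,3}, so X∖{4,2,3} = {1}
cl∖int = {1}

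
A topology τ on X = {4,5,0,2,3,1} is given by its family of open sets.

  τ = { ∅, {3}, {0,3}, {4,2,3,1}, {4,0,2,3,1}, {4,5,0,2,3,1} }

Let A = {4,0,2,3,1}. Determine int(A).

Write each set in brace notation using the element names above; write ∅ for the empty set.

U open, U⊆A: ∅, {3}, {0,3}, {4,2,3,1}, {4,0,2,3,1}. int(A) = ⋃ = {4,0,2,3,1}

{4,0,2,3,1}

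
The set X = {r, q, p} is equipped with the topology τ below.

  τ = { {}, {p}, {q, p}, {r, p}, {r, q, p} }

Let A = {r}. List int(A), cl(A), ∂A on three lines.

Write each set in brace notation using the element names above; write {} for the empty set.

interior: largest open inside A is {} (from {})
cl via duality: int({q, p}) = {q, p}, so X∖{q, p} = {r}
cl∖int = {r}

int(A) = {}
cl(A)  = {r}
∂A     = {r}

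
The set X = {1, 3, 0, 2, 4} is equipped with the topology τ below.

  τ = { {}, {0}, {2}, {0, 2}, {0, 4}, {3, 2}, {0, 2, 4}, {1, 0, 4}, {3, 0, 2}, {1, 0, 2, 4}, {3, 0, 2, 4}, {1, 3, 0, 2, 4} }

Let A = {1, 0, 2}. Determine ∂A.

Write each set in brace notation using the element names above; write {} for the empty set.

U open, U⊆A: {}, {0}, {2}, {0, 2}. int(A) = ⋃ = {0, 2}
X∖A={3, 4}, int(X∖A)={}, hence cl(A)={1, 3, 0, 2, 4}
∂A: remove int from cl → {1, 3, 4}

{1, 3, 4}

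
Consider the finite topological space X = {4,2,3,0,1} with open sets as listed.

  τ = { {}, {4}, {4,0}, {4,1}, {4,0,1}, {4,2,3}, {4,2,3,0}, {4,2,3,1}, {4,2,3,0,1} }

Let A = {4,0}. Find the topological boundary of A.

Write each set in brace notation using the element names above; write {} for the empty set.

{2,3,1}

interior: largest open inside A is {4,0} (from {}, {4}, {4,0})
cl via duality: int({2,3,1}) = {}, so X∖{} = {4,2,3,0,1}
cl∖int = {2,3,1}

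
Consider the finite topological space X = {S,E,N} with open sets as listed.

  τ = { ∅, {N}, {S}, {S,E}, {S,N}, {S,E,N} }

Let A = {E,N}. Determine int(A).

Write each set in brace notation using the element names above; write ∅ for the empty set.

open subsets of A: ∅, {N}; so int(A) = {N}

{N}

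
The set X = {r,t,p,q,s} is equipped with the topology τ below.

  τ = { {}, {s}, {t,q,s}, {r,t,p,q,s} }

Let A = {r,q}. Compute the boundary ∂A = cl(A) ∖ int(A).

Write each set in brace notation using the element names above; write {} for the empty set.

U open, U⊆A: {}. int(A) = ⋃ = {}
X∖A={t,p,s}, int(X∖A)={s}, hence cl(A)={r,t,p,q}
∂A: remove int from cl → {r,t,p,q}

{r,t,p,q}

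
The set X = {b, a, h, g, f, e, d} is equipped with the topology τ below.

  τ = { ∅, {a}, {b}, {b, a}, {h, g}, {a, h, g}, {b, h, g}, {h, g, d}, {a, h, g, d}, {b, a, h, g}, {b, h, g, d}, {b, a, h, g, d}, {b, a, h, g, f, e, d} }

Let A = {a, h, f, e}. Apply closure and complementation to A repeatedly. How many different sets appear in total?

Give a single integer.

10

X∖A={b, g, d}, int(X∖A)={b}, hence cl(A)={a, h, g, f, e, d}
Orbit (k=closure, c=complement):
  1. A     = {a, h, f, e}
  2. kA    = {a, h, g, f, e, d}
  3. cA    = {b, g, d}
  4. ckA   = {b}
  5. kcA   = {b, h, g, f, e, d}
  6. kckA  = {b, f, e}
  7. ckcA  = {a}
  8. ckckA = {a, h, g, d}
  9. kckcA = {a, f, e}
  10. ckckcA = {b, h, g, d}
(closed under both — stop)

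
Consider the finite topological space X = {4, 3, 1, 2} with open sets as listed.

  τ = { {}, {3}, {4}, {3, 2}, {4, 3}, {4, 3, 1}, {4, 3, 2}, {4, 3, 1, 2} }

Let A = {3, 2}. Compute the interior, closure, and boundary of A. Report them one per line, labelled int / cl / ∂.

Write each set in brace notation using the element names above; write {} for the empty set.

U open, U⊆A: {}, {3}, {3, 2}. int(A) = ⋃ = {3, 2}
X∖A={4, 1}, int(X∖A)={4}, hence cl(A)={3, 1, 2}
∂A: remove int from cl → {1}

int(A) = {3, 2}
cl(A)  = {3, 1, 2}
∂A     = {1}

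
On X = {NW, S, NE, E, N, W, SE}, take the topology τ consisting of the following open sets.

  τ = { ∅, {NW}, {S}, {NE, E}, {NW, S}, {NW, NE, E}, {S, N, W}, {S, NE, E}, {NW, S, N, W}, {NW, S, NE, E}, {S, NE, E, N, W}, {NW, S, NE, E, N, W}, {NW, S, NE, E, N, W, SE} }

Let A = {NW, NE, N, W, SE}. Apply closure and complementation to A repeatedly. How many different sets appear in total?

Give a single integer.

closure: X∖int(X∖A) = X∖{S} = {NW, NE, E, N, W, SE}
Let k=closure and c=complement:
  1. A     = {NW, NE, N, W, SE}
  2. kA    = {NW, NE, E, N, W, SE}
  3. cA    = {S, E}
  4. ckA   = {S}
  5. kcA   = {S, NE, E, N, W, SE}
  6. kckA  = {S, N, W, SE}
  7. ckcA  = {NW}
  8. ckckA = {NW, NE, E}
  9. kckcA = {NW, SE}
  10. kckckA = {NW, NE, E, SE}
  11. ckckcA = {S, NE, E, N, W}
  12. ckckckA = {S, N, W}
— saturated at 12

12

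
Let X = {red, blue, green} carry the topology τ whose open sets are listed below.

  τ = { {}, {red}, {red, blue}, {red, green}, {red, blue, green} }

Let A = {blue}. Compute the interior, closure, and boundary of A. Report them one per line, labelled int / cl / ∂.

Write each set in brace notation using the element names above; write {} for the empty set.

interior: largest open inside A is {} (from {})
cl via duality: int({red, green}) = {red, green}, so X∖{red, green} = {blue}
cl∖int = {blue}

int(A) = {}
cl(A)  = {blue}
∂A     = {blue}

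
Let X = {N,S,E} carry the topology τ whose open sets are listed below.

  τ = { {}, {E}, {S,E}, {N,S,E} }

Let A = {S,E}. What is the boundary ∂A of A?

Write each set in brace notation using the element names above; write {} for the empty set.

open subsets of A: {}, {E}, {S,E}; so int(A) = {S,E}
closure: X∖int(X∖A) = X∖{} = {N,S,E}
∂A = {N,S,E} minus {S,E} = {N}

{N}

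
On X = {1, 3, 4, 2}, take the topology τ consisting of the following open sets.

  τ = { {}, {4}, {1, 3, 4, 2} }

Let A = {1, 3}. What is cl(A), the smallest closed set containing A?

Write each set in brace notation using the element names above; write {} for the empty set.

cl via duality: int({4, 2}) = {4}, so X∖{4} = {1, 3, 2}

{1, 3, 2}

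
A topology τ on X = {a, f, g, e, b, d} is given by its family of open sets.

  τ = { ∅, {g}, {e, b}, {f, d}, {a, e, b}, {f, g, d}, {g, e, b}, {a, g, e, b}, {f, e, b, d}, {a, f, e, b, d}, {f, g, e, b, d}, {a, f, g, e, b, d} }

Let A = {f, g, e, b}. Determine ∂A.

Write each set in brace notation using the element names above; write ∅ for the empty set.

{a, f, d}

opens ⊆ A: ∅, {g}, {e, b}, {g, e, b}; union → int = {g, e, b}
complement {a, d}; its interior ∅; cl(A) = X∖∅ = {a, f, g, e, b, d}
boundary = {a, f, g, e, b, d} ∖ {g, e, b} = {a, f, d}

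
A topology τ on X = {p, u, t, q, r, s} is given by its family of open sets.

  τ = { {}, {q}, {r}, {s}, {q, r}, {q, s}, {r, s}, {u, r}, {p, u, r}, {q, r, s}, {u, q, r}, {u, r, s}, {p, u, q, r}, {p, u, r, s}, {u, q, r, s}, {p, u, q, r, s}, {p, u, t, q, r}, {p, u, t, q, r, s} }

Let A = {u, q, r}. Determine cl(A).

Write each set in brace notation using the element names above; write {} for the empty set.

cl via duality: int({p, t, s}) = {s}, so X∖{s} = {p, u, t, q, r}

{p, u, t, q, r}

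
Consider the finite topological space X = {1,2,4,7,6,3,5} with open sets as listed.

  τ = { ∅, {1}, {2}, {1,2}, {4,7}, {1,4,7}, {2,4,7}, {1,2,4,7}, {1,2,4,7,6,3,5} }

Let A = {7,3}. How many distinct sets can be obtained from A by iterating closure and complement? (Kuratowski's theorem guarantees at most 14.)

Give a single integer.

X∖A={1,2,4,6,5}, int(X∖A)={1,2}, hence cl(A)={4,7,6,3,5}
Orbit (k=closure, c=complement):
  1. A     = {7,3}
  2. kA    = {4,7,6,3,5}
  3. cA    = {1,2,4,6,5}
  4. ckA   = {1,2}
  5. kcA   = {1,2,4,7,6,3,5}
  6. kckA  = {1,2,6,3,5}
  7. ckcA  = ∅
  8. ckckA = {4,7}
(closed under both — stop)

8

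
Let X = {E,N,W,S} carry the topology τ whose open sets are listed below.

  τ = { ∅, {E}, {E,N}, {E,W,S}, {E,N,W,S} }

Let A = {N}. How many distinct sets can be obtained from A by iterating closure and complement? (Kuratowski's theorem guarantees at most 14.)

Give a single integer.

complement {E,W,S}; its interior {E,W,S}; cl(A) = X∖{E,W,S} = {N}
With k = closure, c = complement:
  1. A     = {N}
  2. cA    = {E,W,S}
  3. kcA   = {E,N,W,S}
  4. ckcA  = ∅
k, c of each give nothing new

4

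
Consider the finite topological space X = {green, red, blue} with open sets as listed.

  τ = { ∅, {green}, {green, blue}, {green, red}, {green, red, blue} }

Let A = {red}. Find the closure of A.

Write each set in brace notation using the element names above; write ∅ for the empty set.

{red}

closure: X∖int(X∖A) = X∖{green, blue} = {red}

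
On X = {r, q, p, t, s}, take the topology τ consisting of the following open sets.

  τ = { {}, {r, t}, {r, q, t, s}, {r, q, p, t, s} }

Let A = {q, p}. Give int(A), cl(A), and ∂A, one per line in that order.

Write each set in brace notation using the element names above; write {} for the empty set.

int(A) = {}
cl(A)  = {q, p, s}
∂A     = {q, p, s}

interior: largest open inside A is {} (from {})
cl via duality: int({r, t, s}) = {r, t}, so X∖{r, t} = {q, p, s}
cl∖int = {q, p, s}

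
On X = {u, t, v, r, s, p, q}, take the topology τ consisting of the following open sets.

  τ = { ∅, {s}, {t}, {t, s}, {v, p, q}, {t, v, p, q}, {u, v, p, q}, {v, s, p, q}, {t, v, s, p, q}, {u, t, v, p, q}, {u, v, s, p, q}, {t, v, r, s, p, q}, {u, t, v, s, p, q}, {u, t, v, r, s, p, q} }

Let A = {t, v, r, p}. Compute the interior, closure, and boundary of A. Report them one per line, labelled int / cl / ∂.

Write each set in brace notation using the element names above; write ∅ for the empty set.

interior: largest open inside A is {t} (from ∅, {t})
cl via duality: int({u, s, q}) = {s}, so X∖{s} = {u, t, v, r, p, q}
cl∖int = {u, v, r, p, q}

int(A) = {t}
cl(A)  = {u, t, v, r, p, q}
∂A     = {u, v, r, p, q}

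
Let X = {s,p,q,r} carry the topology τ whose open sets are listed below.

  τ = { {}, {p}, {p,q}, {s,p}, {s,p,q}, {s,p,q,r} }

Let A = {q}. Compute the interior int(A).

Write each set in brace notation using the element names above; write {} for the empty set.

opens ⊆ A: {}; union → int = {}

{}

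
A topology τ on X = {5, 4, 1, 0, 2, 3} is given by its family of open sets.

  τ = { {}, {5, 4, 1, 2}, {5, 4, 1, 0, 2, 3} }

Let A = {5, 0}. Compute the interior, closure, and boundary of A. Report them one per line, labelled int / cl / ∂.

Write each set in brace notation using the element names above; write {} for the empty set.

int(A) = {}
cl(A)  = {5, 4, 1, 0, 2, 3}
∂A     = {5, 4, 1, 0, 2, 3}

open subsets of A: {}; so int(A) = {}
closure: X∖int(X∖A) = X∖{} = {5, 4, 1, 0, 2, 3}
∂A = {5, 4, 1, 0, 2, 3} minus {} = {5, 4, 1, 0, 2, 3}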